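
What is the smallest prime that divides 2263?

31

2263 is odd.
Digit sum 13, not divisible by 3.
Ends in 3: not divisible by 5.
7: 2263 = 7·323 + 2
11: 2263 = 11·205 + 8
13: 2263 = 13·174 + 1
17: 2263 = 17·133 + 2
19: 2263 = 19·119 + 2
23: 2263 = 23·98 + 9
29: 2263 = 29·78 + 1
31: 2263 = 31·73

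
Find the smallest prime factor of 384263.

384263 is odd.
Digit sum 26, not divisible by 3.
Ends in 3: not divisible by 5.
7: 384263 = 7·54894 + 5
11: 384263 = 11·34933

11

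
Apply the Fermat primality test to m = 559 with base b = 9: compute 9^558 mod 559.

274

9^1 ≡ 9 (mod 559)
9^2 ≡ 9^2 = 81 ≡ 81 (mod 559)
9^4 ≡ 81^2 = 6561 ≡ 412 (mod 559)
9^8 ≡ 412^2 = 169744 ≡ 367 (mod 559)
9^16 ≡ 367^2 = 134689 ≡ 529 (mod 559)
9^32 ≡ 529^2 = 279841 ≡ 341 (mod 559)
9^64 ≡ 341^2 = 116281 ≡ 9 (mod 559)
9^128 ≡ 9^2 = 81 ≡ 81 (mod 559)
9^256 ≡ 81^2 = 6561 ≡ 412 (mod 559)
9^512 ≡ 412^2 = 169744 ≡ 367 (mod 559)
558 = 512 + 32 + 8 + 4 + 2 in binary powers of 2.
So 9^558 ≡ 367 · 341 · 367 · 412 · 81 ≡ 274 (mod 559).
Since 274 ≠ 1, base 9 is a Fermat witness: 559 is composite.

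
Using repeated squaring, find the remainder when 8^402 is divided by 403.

64

8^1 ≡ 8 (mod 403)
8^2 ≡ 8^2 = 64 ≡ 64 (mod 403)
8^4 ≡ 64^2 = 4096 ≡ 66 (mod 403)
8^8 ≡ 66^2 = 4356 ≡ 326 (mod 403)
8^16 ≡ 326^2 = 106276 ≡ 287 (mod 403)
8^32 ≡ 287^2 = 82369 ≡ 157 (mod 403)
8^64 ≡ 157^2 = 24649 ≡ 66 (mod 403)
8^128 ≡ 66^2 = 4356 ≡ 326 (mod 403)
8^256 ≡ 326^2 = 106276 ≡ 287 (mod 403)
402 = 256 + 128 + 16 + 2 in binary powers of 2.
So 8^402 ≡ 287 · 326 · 287 · 64 ≡ 64 (mod 403).
Since 64 ≠ 1, base 8 is a Fermat witness: 403 is composite.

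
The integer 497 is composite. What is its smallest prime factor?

497 is odd.
Digit sum 20, not divisible by 3.
Ends in 7: not divisible by 5.
7: 497 = 7·71

7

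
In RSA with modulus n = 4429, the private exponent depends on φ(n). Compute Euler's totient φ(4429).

Factor: 4429 = 43 · 103.
φ(4429) = (43−1) · (103−1) = 42 · 102 = 4284.

4284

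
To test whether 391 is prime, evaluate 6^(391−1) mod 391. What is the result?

25

6^1 ≡ 6 (mod 391)
6^2 ≡ 6^2 = 36 ≡ 36 (mod 391)
6^4 ≡ 36^2 = 1296 ≡ 123 (mod 391)
6^8 ≡ 123^2 = 15129 ≡ 271 (mod 391)
6^16 ≡ 271^2 = 73441 ≡ 324 (mod 391)
6^32 ≡ 324^2 = 104976 ≡ 188 (mod 391)
6^64 ≡ 188^2 = 35344 ≡ 154 (mod 391)
6^128 ≡ 154^2 = 23716 ≡ 256 (mod 391)
6^256 ≡ 256^2 = 65536 ≡ 239 (mod 391)
390 = 256 + 128 + 4 + 2 in binary powers of 2.
So 6^390 ≡ 239 · 256 · 123 · 36 ≡ 25 (mod 391).
Since 25 ≠ 1, base 6 is a Fermat witness: 391 is composite.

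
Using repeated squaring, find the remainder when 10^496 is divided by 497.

10^1 ≡ 10 (mod 497)
10^2 ≡ 10^2 = 100 ≡ 100 (mod 497)
10^4 ≡ 100^2 = 10000 ≡ 60 (mod 497)
10^8 ≡ 60^2 = 3600 ≡ 121 (mod 497)
10^16 ≡ 121^2 = 14641 ≡ 228 (mod 497)
10^32 ≡ 228^2 = 51984 ≡ 296 (mod 497)
10^64 ≡ 296^2 = 87616 ≡ 144 (mod 497)
10^128 ≡ 144^2 = 20736 ≡ 359 (mod 497)
10^256 ≡ 359^2 = 128881 ≡ 158 (mod 497)
496 = 256 + 128 + 64 + 32 + 16 in binary powers of 2.
So 10^496 ≡ 158 · 359 · 144 · 296 · 228 ≡ 249 (mod 497).
Since 249 ≠ 1, base 10 is a Fermat witness: 497 is composite.

249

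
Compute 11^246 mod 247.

77

11^1 ≡ 11 (mod 247)
11^2 ≡ 11^2 = 121 ≡ 121 (mod 247)
11^4 ≡ 121^2 = 14641 ≡ 68 (mod 247)
11^8 ≡ 68^2 = 4624 ≡ 178 (mod 247)
11^16 ≡ 178^2 = 31684 ≡ 68 (mod 247)
11^32 ≡ 68^2 = 4624 ≡ 178 (mod 247)
11^64 ≡ 178^2 = 31684 ≡ 68 (mod 247)
11^128 ≡ 68^2 = 4624 ≡ 178 (mod 247)
246 = 128 + 64 + 32 + 16 + 4 + 2 in binary powers of 2.
So 11^246 ≡ 178 · 68 · 178 · 68 · 68 · 121 ≡ 77 (mod 247).
Since 77 ≠ 1, base 11 is a Fermat witness: 247 is composite.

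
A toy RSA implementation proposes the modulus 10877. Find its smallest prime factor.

73

10877 is odd.
Digit sum 23, not divisible by 3.
Ends in 7: not divisible by 5.
7: 10877 = 7·1553 + 6
11: 10877 = 11·988 + 9
13: 10877 = 13·836 + 9
17: 10877 = 17·639 + 14
19: 10877 = 19·572 + 9
23: 10877 = 23·472 + 21
29: 10877 = 29·375 + 2
31: 10877 = 31·350 + 27
37: 10877 = 37·293 + 36
41: 10877 = 41·265 + 12
43: 10877 = 43·252 + 41
47: 10877 = 47·231 + 20
53: 10877 = 53·205 + 12
59: 10877 = 59·184 + 21
61: 10877 = 61·178 + 19
67: 10877 = 67·162 + 23
71: 10877 = 71·153 + 14
73: 10877 = 73·149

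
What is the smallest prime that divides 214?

214 is even: 2 divides it.

2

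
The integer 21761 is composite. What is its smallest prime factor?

47

21761 is odd.
Digit sum 17, not divisible by 3.
Ends in 1: not divisible by 5.
7: 21761 = 7·3108 + 5
11: 21761 = 11·1978 + 3
13: 21761 = 13·1673 + 12
17: 21761 = 17·1280 + 1
19: 21761 = 19·1145 + 6
23: 21761 = 23·946 + 3
29: 21761 = 29·750 + 11
31: 21761 = 31·701 + 30
37: 21761 = 37·588 + 5
41: 21761 = 41·530 + 31
43: 21761 = 43·506 + 3
47: 21761 = 47·463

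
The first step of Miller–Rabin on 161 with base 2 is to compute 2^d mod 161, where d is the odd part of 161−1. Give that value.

161 − 1 = 160 = 2^5 · 5, so d = 5.
2^1 ≡ 2 (mod 161)
2^2 ≡ 2^2 = 4 ≡ 4 (mod 161)
2^4 ≡ 4^2 = 16 ≡ 16 (mod 161)
5 = 4 + 1 in binary powers of 2.
So 2^5 ≡ 16 · 2 ≡ 32 (mod 161).
Squaring chain: 32 → 58 → 144 → 128 → 123; never reaches −1, so base 2 is a Miller–Rabin witness that 161 is composite.

32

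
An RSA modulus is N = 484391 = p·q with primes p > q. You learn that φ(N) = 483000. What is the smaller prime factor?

φ(n) = (p−1)(q−1) = n − (p+q) + 1, so p + q = 484391 − 483000 + 1 = 1392.
p and q are the roots of t² − 1392t + 484391 = 0.
Discriminant: 1392² − 4·484391 = 1937664 − 1937564 = 100; √100 = 10.
q = (1392 − 10)/2 = 691, p = (1392 + 10)/2 = 701.
Check: 691 · 701 = 484391.

691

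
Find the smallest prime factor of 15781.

15781 is odd.
Digit sum 22, not divisible by 3.
Ends in 1: not divisible by 5.
7: 15781 = 7·2254 + 3
11: 15781 = 11·1434 + 7
13: 15781 = 13·1213 + 12
17: 15781 = 17·928 + 5
19: 15781 = 19·830 + 11
23: 15781 = 23·686 + 3
29: 15781 = 29·544 + 5
31: 15781 = 31·509 + 2
37: 15781 = 37·426 + 19
41: 15781 = 41·384 + 37
43: 15781 = 43·367

43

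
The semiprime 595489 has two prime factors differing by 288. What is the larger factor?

929

Since p = q + 288, we have 595489 = q(q + 288), so q² + 288q − 595489 = 0.
Discriminant: 288² + 4·595489 = 82944 + 2381956 = 2464900; √2464900 = 1570.
q = (−288 + 1570)/2 = 641, and p = q + 288 = 929.
Check: 641 · 929 = 595489.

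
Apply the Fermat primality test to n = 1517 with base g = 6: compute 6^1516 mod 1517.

6^1 ≡ 6 (mod 1517)
6^2 ≡ 6^2 = 36 ≡ 36 (mod 1517)
6^4 ≡ 36^2 = 1296 ≡ 1296 (mod 1517)
6^8 ≡ 1296^2 = 1679616 ≡ 297 (mod 1517)
6^16 ≡ 297^2 = 88209 ≡ 223 (mod 1517)
6^32 ≡ 223^2 = 49729 ≡ 1185 (mod 1517)
6^64 ≡ 1185^2 = 1404225 ≡ 1000 (mod 1517)
6^128 ≡ 1000^2 = 1000000 ≡ 297 (mod 1517)
6^256 ≡ 297^2 = 88209 ≡ 223 (mod 1517)
6^512 ≡ 223^2 = 49729 ≡ 1185 (mod 1517)
6^1024 ≡ 1185^2 = 1404225 ≡ 1000 (mod 1517)
1516 = 1024 + 256 + 128 + 64 + 32 + 8 + 4 in binary powers of 2.
So 6^1516 ≡ 1000 · 223 · 297 · 1000 · 1185 · 297 · 1296 ≡ 556 (mod 1517).
Since 556 ≠ 1, base 6 is a Fermat witness: 1517 is composite.

556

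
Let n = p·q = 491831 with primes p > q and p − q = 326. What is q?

Since p = q + 326, we have 491831 = q(q + 326), so q² + 326q − 491831 = 0.
Discriminant: 326² + 4·491831 = 106276 + 1967324 = 2073600; √2073600 = 1440.
q = (−326 + 1440)/2 = 557, and p = q + 326 = 883.
Check: 557 · 883 = 491831.

557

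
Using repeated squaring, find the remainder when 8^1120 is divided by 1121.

8^1 ≡ 8 (mod 1121)
8^2 ≡ 8^2 = 64 ≡ 64 (mod 1121)
8^4 ≡ 64^2 = 4096 ≡ 733 (mod 1121)
8^8 ≡ 733^2 = 537289 ≡ 330 (mod 1121)
8^16 ≡ 330^2 = 108900 ≡ 163 (mod 1121)
8^32 ≡ 163^2 = 26569 ≡ 786 (mod 1121)
8^64 ≡ 786^2 = 617796 ≡ 125 (mod 1121)
8^128 ≡ 125^2 = 15625 ≡ 1052 (mod 1121)
8^256 ≡ 1052^2 = 1106704 ≡ 277 (mod 1121)
8^512 ≡ 277^2 = 76729 ≡ 501 (mod 1121)
8^1024 ≡ 501^2 = 251001 ≡ 1018 (mod 1121)
1120 = 1024 + 64 + 32 in binary powers of 2.
So 8^1120 ≡ 1018 · 125 · 786 ≡ 638 (mod 1121).
Since 638 ≠ 1, base 8 is a Fermat witness: 1121 is composite.

638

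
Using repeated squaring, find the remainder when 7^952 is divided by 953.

1

7^1 ≡ 7 (mod 953)
7^2 ≡ 7^2 = 49 ≡ 49 (mod 953)
7^4 ≡ 49^2 = 2401 ≡ 495 (mod 953)
7^8 ≡ 495^2 = 245025 ≡ 104 (mod 953)
7^16 ≡ 104^2 = 10816 ≡ 333 (mod 953)
7^32 ≡ 333^2 = 110889 ≡ 341 (mod 953)
7^64 ≡ 341^2 = 116281 ≡ 15 (mod 953)
7^128 ≡ 15^2 = 225 ≡ 225 (mod 953)
7^256 ≡ 225^2 = 50625 ≡ 116 (mod 953)
7^512 ≡ 116^2 = 13456 ≡ 114 (mod 953)
952 = 512 + 256 + 128 + 32 + 16 + 8 in binary powers of 2.
So 7^952 ≡ 114 · 116 · 225 · 341 · 333 · 104 ≡ 1 (mod 953).
Since the result is 1, base 7 gives no evidence that 953 is composite.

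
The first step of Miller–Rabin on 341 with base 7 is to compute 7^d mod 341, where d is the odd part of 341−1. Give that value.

341 − 1 = 340 = 2^2 · 85, so d = 85.
7^1 ≡ 7 (mod 341)
7^2 ≡ 7^2 = 49 ≡ 49 (mod 341)
7^4 ≡ 49^2 = 2401 ≡ 14 (mod 341)
7^8 ≡ 14^2 = 196 ≡ 196 (mod 341)
7^16 ≡ 196^2 = 38416 ≡ 224 (mod 341)
7^32 ≡ 224^2 = 50176 ≡ 49 (mod 341)
7^64 ≡ 49^2 = 2401 ≡ 14 (mod 341)
85 = 64 + 16 + 4 + 1 in binary powers of 2.
So 7^85 ≡ 14 · 224 · 14 · 7 ≡ 87 (mod 341).
Squaring chain: 87 → 67; never reaches −1, so base 7 is a Miller–Rabin witness that 341 is composite.

87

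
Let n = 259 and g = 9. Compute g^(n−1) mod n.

9^1 ≡ 9 (mod 259)
9^2 ≡ 9^2 = 81 ≡ 81 (mod 259)
9^4 ≡ 81^2 = 6561 ≡ 86 (mod 259)
9^8 ≡ 86^2 = 7396 ≡ 144 (mod 259)
9^16 ≡ 144^2 = 20736 ≡ 16 (mod 259)
9^32 ≡ 16^2 = 256 ≡ 256 (mod 259)
9^64 ≡ 256^2 = 65536 ≡ 9 (mod 259)
9^128 ≡ 9^2 = 81 ≡ 81 (mod 259)
9^256 ≡ 81^2 = 6561 ≡ 86 (mod 259)
258 = 256 + 2 in binary powers of 2.
So 9^258 ≡ 86 · 81 ≡ 232 (mod 259).
Since 232 ≠ 1, base 9 is a Fermat witness: 259 is composite.

232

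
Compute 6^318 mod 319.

6^1 ≡ 6 (mod 319)
6^2 ≡ 6^2 = 36 ≡ 36 (mod 319)
6^4 ≡ 36^2 = 1296 ≡ 20 (mod 319)
6^8 ≡ 20^2 = 400 ≡ 81 (mod 319)
6^16 ≡ 81^2 = 6561 ≡ 181 (mod 319)
6^32 ≡ 181^2 = 32761 ≡ 223 (mod 319)
6^64 ≡ 223^2 = 49729 ≡ 284 (mod 319)
6^128 ≡ 284^2 = 80656 ≡ 268 (mod 319)
6^256 ≡ 268^2 = 71824 ≡ 49 (mod 319)
318 = 256 + 32 + 16 + 8 + 4 + 2 in binary powers of 2.
So 6^318 ≡ 49 · 223 · 181 · 81 · 20 · 36 ≡ 103 (mod 319).
Since 103 ≠ 1, base 6 is a Fermat witness: 319 is composite.

103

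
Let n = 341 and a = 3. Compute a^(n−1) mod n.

56

3^1 ≡ 3 (mod 341)
3^2 ≡ 3^2 = 9 ≡ 9 (mod 341)
3^4 ≡ 9^2 = 81 ≡ 81 (mod 341)
3^8 ≡ 81^2 = 6561 ≡ 82 (mod 341)
3^16 ≡ 82^2 = 6724 ≡ 245 (mod 341)
3^32 ≡ 245^2 = 60025 ≡ 9 (mod 341)
3^64 ≡ 9^2 = 81 ≡ 81 (mod 341)
3^128 ≡ 81^2 = 6561 ≡ 82 (mod 341)
3^256 ≡ 82^2 = 6724 ≡ 245 (mod 341)
340 = 256 + 64 + 16 + 4 in binary powers of 2.
So 3^340 ≡ 245 · 81 · 245 · 81 ≡ 56 (mod 341).
Since 56 ≠ 1, base 3 is a Fermat witness: 341 is composite.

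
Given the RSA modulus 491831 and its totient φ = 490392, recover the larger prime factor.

883

φ(n) = (p−1)(q−1) = n − (p+q) + 1, so p + q = 491831 − 490392 + 1 = 1440.
p and q are the roots of t² − 1440t + 491831 = 0.
Discriminant: 1440² − 4·491831 = 2073600 − 1967324 = 106276; √106276 = 326.
q = (1440 − 326)/2 = 557, p = (1440 + 326)/2 = 883.
Check: 557 · 883 = 491831.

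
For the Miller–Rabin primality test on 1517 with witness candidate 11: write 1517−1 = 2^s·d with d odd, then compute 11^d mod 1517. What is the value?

1010

1517 − 1 = 1516 = 2^2 · 379, so d = 379.
11^1 ≡ 11 (mod 1517)
11^2 ≡ 11^2 = 121 ≡ 121 (mod 1517)
11^4 ≡ 121^2 = 14641 ≡ 988 (mod 1517)
11^8 ≡ 988^2 = 976144 ≡ 713 (mod 1517)
11^16 ≡ 713^2 = 508369 ≡ 174 (mod 1517)
11^32 ≡ 174^2 = 30276 ≡ 1453 (mod 1517)
11^64 ≡ 1453^2 = 2111209 ≡ 1062 (mod 1517)
11^128 ≡ 1062^2 = 1127844 ≡ 713 (mod 1517)
11^256 ≡ 713^2 = 508369 ≡ 174 (mod 1517)
379 = 256 + 64 + 32 + 16 + 8 + 2 + 1 in binary powers of 2.
So 11^379 ≡ 174 · 1062 · 1453 · 174 · 713 · 121 · 11 ≡ 1010 (mod 1517).
Squaring chain: 1010 → 676; never reaches −1, so base 11 is a Miller–Rabin witness that 1517 is composite.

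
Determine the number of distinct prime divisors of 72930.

72930 = 2 · 36465
36465 = 3 · 12155
12155 = 5 · 2431
2431 = 11 · 221
221 = 13 · 17
72930 = 2 · 3 · 5 · 11 · 13 · 17, which has 6 distinct prime factors.

6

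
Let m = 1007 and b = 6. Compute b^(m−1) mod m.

6^1 ≡ 6 (mod 1007)
6^2 ≡ 6^2 = 36 ≡ 36 (mod 1007)
6^4 ≡ 36^2 = 1296 ≡ 289 (mod 1007)
6^8 ≡ 289^2 = 83521 ≡ 947 (mod 1007)
6^16 ≡ 947^2 = 896809 ≡ 579 (mod 1007)
6^32 ≡ 579^2 = 335241 ≡ 917 (mod 1007)
6^64 ≡ 917^2 = 840889 ≡ 44 (mod 1007)
6^128 ≡ 44^2 = 1936 ≡ 929 (mod 1007)
6^256 ≡ 929^2 = 863041 ≡ 42 (mod 1007)
6^512 ≡ 42^2 = 1764 ≡ 757 (mod 1007)
1006 = 512 + 256 + 128 + 64 + 32 + 8 + 4 + 2 in binary powers of 2.
So 6^1006 ≡ 757 · 42 · 929 · 44 · 917 · 947 · 289 · 36 ≡ 598 (mod 1007).
Since 598 ≠ 1, base 6 is a Fermat witness: 1007 is composite.

598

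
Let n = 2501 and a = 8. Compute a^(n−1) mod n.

1

8^1 ≡ 8 (mod 2501)
8^2 ≡ 8^2 = 64 ≡ 64 (mod 2501)
8^4 ≡ 64^2 = 4096 ≡ 1595 (mod 2501)
8^8 ≡ 1595^2 = 2544025 ≡ 508 (mod 2501)
8^16 ≡ 508^2 = 258064 ≡ 461 (mod 2501)
8^32 ≡ 461^2 = 212521 ≡ 2437 (mod 2501)
8^64 ≡ 2437^2 = 5938969 ≡ 1595 (mod 2501)
8^128 ≡ 1595^2 = 2544025 ≡ 508 (mod 2501)
8^256 ≡ 508^2 = 258064 ≡ 461 (mod 2501)
8^512 ≡ 461^2 = 212521 ≡ 2437 (mod 2501)
8^1024 ≡ 2437^2 = 5938969 ≡ 1595 (mod 2501)
8^2048 ≡ 1595^2 = 2544025 ≡ 508 (mod 2501)
2500 = 2048 + 256 + 128 + 64 + 4 in binary powers of 2.
So 8^2500 ≡ 508 · 461 · 508 · 1595 · 1595 ≡ 1 (mod 2501).
Since the result is 1, base 8 gives no evidence that 2501 is composite.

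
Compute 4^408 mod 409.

4^1 ≡ 4 (mod 409)
4^2 ≡ 4^2 = 16 ≡ 16 (mod 409)
4^4 ≡ 16^2 = 256 ≡ 256 (mod 409)
4^8 ≡ 256^2 = 65536 ≡ 96 (mod 409)
4^16 ≡ 96^2 = 9216 ≡ 218 (mod 409)
4^32 ≡ 218^2 = 47524 ≡ 80 (mod 409)
4^64 ≡ 80^2 = 6400 ≡ 265 (mod 409)
4^128 ≡ 265^2 = 70225 ≡ 286 (mod 409)
4^256 ≡ 286^2 = 81796 ≡ 405 (mod 409)
408 = 256 + 128 + 16 + 8 in binary powers of 2.
So 4^408 ≡ 405 · 286 · 218 · 96 ≡ 1 (mod 409).
Since the result is 1, base 4 gives no evidence that 409 is composite.

1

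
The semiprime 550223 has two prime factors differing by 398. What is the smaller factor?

569

Since p = q + 398, we have 550223 = q(q + 398), so q² + 398q − 550223 = 0.
Discriminant: 398² + 4·550223 = 158404 + 2200892 = 2359296; √2359296 = 1536.
q = (−398 + 1536)/2 = 569, and p = q + 398 = 967.
Check: 569 · 967 = 550223.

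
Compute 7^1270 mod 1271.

7^1 ≡ 7 (mod 1271)
7^2 ≡ 7^2 = 49 ≡ 49 (mod 1271)
7^4 ≡ 49^2 = 2401 ≡ 1130 (mod 1271)
7^8 ≡ 1130^2 = 1276900 ≡ 816 (mod 1271)
7^16 ≡ 816^2 = 665856 ≡ 1123 (mod 1271)
7^32 ≡ 1123^2 = 1261129 ≡ 297 (mod 1271)
7^64 ≡ 297^2 = 88209 ≡ 510 (mod 1271)
7^128 ≡ 510^2 = 260100 ≡ 816 (mod 1271)
7^256 ≡ 816^2 = 665856 ≡ 1123 (mod 1271)
7^512 ≡ 1123^2 = 1261129 ≡ 297 (mod 1271)
7^1024 ≡ 297^2 = 88209 ≡ 510 (mod 1271)
1270 = 1024 + 128 + 64 + 32 + 16 + 4 + 2 in binary powers of 2.
So 7^1270 ≡ 510 · 816 · 510 · 297 · 1123 · 1130 · 49 ≡ 893 (mod 1271).
Since 893 ≠ 1, base 7 is a Fermat witness: 1271 is composite.

893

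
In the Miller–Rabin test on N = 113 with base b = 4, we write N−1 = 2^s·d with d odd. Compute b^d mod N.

112

113 − 1 = 112 = 2^4 · 7, so d = 7.
4^1 ≡ 4 (mod 113)
4^2 ≡ 4^2 = 16 ≡ 16 (mod 113)
4^4 ≡ 16^2 = 256 ≡ 30 (mod 113)
7 = 4 + 2 + 1 in binary powers of 2.
So 4^7 ≡ 30 · 16 · 4 ≡ 112 (mod 113).
Since 4^d ≡ 112 (mod 113), base 4 does not prove 113 composite.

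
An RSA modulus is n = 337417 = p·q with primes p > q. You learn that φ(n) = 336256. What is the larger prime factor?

593

φ(n) = (p−1)(q−1) = n − (p+q) + 1, so p + q = 337417 − 336256 + 1 = 1162.
p and q are the roots of t² − 1162t + 337417 = 0.
Discriminant: 1162² − 4·337417 = 1350244 − 1349668 = 576; √576 = 24.
q = (1162 − 24)/2 = 569, p = (1162 + 24)/2 = 593.
Check: 569 · 593 = 337417.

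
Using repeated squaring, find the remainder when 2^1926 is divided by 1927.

1540

2^1 ≡ 2 (mod 1927)
2^2 ≡ 2^2 = 4 ≡ 4 (mod 1927)
2^4 ≡ 4^2 = 16 ≡ 16 (mod 1927)
2^8 ≡ 16^2 = 256 ≡ 256 (mod 1927)
2^16 ≡ 256^2 = 65536 ≡ 18 (mod 1927)
2^32 ≡ 18^2 = 324 ≡ 324 (mod 1927)
2^64 ≡ 324^2 = 104976 ≡ 918 (mod 1927)
2^128 ≡ 918^2 = 842724 ≡ 625 (mod 1927)
2^256 ≡ 625^2 = 390625 ≡ 1371 (mod 1927)
2^512 ≡ 1371^2 = 1879641 ≡ 816 (mod 1927)
2^1024 ≡ 816^2 = 665856 ≡ 1041 (mod 1927)
1926 = 1024 + 512 + 256 + 128 + 4 + 2 in binary powers of 2.
So 2^1926 ≡ 1041 · 816 · 1371 · 625 · 16 · 4 ≡ 1540 (mod 1927).
Since 1540 ≠ 1, base 2 is a Fermat witness: 1927 is composite.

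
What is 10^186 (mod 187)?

155

10^1 ≡ 10 (mod 187)
10^2 ≡ 10^2 = 100 ≡ 100 (mod 187)
10^4 ≡ 100^2 = 10000 ≡ 89 (mod 187)
10^8 ≡ 89^2 = 7921 ≡ 67 (mod 187)
10^16 ≡ 67^2 = 4489 ≡ 1 (mod 187)
10^32 ≡ 1^2 = 1 ≡ 1 (mod 187)
10^64 ≡ 1^2 = 1 ≡ 1 (mod 187)
10^128 ≡ 1^2 = 1 ≡ 1 (mod 187)
186 = 128 + 32 + 16 + 8 + 2 in binary powers of 2.
So 10^186 ≡ 1 · 1 · 1 · 67 · 100 ≡ 155 (mod 187).
Since 155 ≠ 1, base 10 is a Fermat witness: 187 is composite.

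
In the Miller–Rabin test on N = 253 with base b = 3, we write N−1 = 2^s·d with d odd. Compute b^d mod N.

253 − 1 = 252 = 2^2 · 63, so d = 63.
3^1 ≡ 3 (mod 253)
3^2 ≡ 3^2 = 9 ≡ 9 (mod 253)
3^4 ≡ 9^2 = 81 ≡ 81 (mod 253)
3^8 ≡ 81^2 = 6561 ≡ 236 (mod 253)
3^16 ≡ 236^2 = 55696 ≡ 36 (mod 253)
3^32 ≡ 36^2 = 1296 ≡ 31 (mod 253)
63 = 32 + 16 + 8 + 4 + 2 + 1 in binary powers of 2.
So 3^63 ≡ 31 · 36 · 236 · 81 · 9 · 3 ≡ 236 (mod 253).
Squaring chain: 236 → 36; never reaches −1, so base 3 is a Miller–Rabin witness that 253 is composite.

236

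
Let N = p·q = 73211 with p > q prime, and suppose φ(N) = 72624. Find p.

φ(n) = (p−1)(q−1) = n − (p+q) + 1, so p + q = 73211 − 72624 + 1 = 588.
p and q are the roots of t² − 588t + 73211 = 0.
Discriminant: 588² − 4·73211 = 345744 − 292844 = 52900; √52900 = 230.
q = (588 − 230)/2 = 179, p = (588 + 230)/2 = 409.
Check: 179 · 409 = 73211.

409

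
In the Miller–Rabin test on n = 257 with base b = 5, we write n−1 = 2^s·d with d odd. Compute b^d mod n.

257 − 1 = 256 = 2^8 · 1, so d = 1.
5^1 ≡ 5 (mod 257)
1 = 1 in binary powers of 2.
So 5^1 ≡ 5 ≡ 5 (mod 257).
Squaring chain: 5 → 25 → 111 → 242 → 225 → 253 → 16 → 256; reaches −1, so base 5 does not prove 257 composite.

5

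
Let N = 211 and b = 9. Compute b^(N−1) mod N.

9^1 ≡ 9 (mod 211)
9^2 ≡ 9^2 = 81 ≡ 81 (mod 211)
9^4 ≡ 81^2 = 6561 ≡ 20 (mod 211)
9^8 ≡ 20^2 = 400 ≡ 189 (mod 211)
9^16 ≡ 189^2 = 35721 ≡ 62 (mod 211)
9^32 ≡ 62^2 = 3844 ≡ 46 (mod 211)
9^64 ≡ 46^2 = 2116 ≡ 6 (mod 211)
9^128 ≡ 6^2 = 36 ≡ 36 (mod 211)
210 = 128 + 64 + 16 + 2 in binary powers of 2.
So 9^210 ≡ 36 · 6 · 62 · 81 ≡ 1 (mod 211).
Since the result is 1, base 9 gives no evidence that 211 is composite.

1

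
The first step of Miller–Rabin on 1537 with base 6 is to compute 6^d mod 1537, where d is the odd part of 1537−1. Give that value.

216

1537 − 1 = 1536 = 2^9 · 3, so d = 3.
6^1 ≡ 6 (mod 1537)
6^2 ≡ 6^2 = 36 ≡ 36 (mod 1537)
3 = 2 + 1 in binary powers of 2.
So 6^3 ≡ 36 · 6 ≡ 216 (mod 1537).
Squaring chain: 216 → 546 → 1475 → 770 → 1155 → 1446 → 596 → 169 → 895; never reaches −1, so base 6 is a Miller–Rabin witness that 1537 is composite.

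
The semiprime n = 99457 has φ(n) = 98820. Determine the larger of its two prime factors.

367

φ(n) = (p−1)(q−1) = n − (p+q) + 1, so p + q = 99457 − 98820 + 1 = 638.
p and q are the roots of t² − 638t + 99457 = 0.
Discriminant: 638² − 4·99457 = 407044 − 397828 = 9216; √9216 = 96.
q = (638 − 96)/2 = 271, p = (638 + 96)/2 = 367.
Check: 271 · 367 = 99457.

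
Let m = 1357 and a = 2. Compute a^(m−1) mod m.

2^1 ≡ 2 (mod 1357)
2^2 ≡ 2^2 = 4 ≡ 4 (mod 1357)
2^4 ≡ 4^2 = 16 ≡ 16 (mod 1357)
2^8 ≡ 16^2 = 256 ≡ 256 (mod 1357)
2^16 ≡ 256^2 = 65536 ≡ 400 (mod 1357)
2^32 ≡ 400^2 = 160000 ≡ 1231 (mod 1357)
2^64 ≡ 1231^2 = 1515361 ≡ 949 (mod 1357)
2^128 ≡ 949^2 = 900601 ≡ 910 (mod 1357)
2^256 ≡ 910^2 = 828100 ≡ 330 (mod 1357)
2^512 ≡ 330^2 = 108900 ≡ 340 (mod 1357)
2^1024 ≡ 340^2 = 115600 ≡ 255 (mod 1357)
1356 = 1024 + 256 + 64 + 8 + 4 in binary powers of 2.
So 2^1356 ≡ 255 · 330 · 949 · 256 · 16 ≡ 997 (mod 1357).
Since 997 ≠ 1, base 2 is a Fermat witness: 1357 is composite.

997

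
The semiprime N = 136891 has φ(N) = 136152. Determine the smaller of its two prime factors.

φ(n) = (p−1)(q−1) = n − (p+q) + 1, so p + q = 136891 − 136152 + 1 = 740.
p and q are the roots of t² − 740t + 136891 = 0.
Discriminant: 740² − 4·136891 = 547600 − 547564 = 36; √36 = 6.
q = (740 − 6)/2 = 367, p = (740 + 6)/2 = 373.
Check: 367 · 373 = 136891.

367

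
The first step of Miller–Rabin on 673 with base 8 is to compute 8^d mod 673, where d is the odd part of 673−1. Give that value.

464

673 − 1 = 672 = 2^5 · 21, so d = 21.
8^1 ≡ 8 (mod 673)
8^2 ≡ 8^2 = 64 ≡ 64 (mod 673)
8^4 ≡ 64^2 = 4096 ≡ 58 (mod 673)
8^8 ≡ 58^2 = 3364 ≡ 672 (mod 673)
8^16 ≡ 672^2 = 451584 ≡ 1 (mod 673)
21 = 16 + 4 + 1 in binary powers of 2.
So 8^21 ≡ 1 · 58 · 8 ≡ 464 (mod 673).
Squaring chain: 464 → 609 → 58 → 672 → 1; reaches −1, so base 8 does not prove 673 composite.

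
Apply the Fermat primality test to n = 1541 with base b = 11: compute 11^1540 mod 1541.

967

11^1 ≡ 11 (mod 1541)
11^2 ≡ 11^2 = 121 ≡ 121 (mod 1541)
11^4 ≡ 121^2 = 14641 ≡ 772 (mod 1541)
11^8 ≡ 772^2 = 595984 ≡ 1158 (mod 1541)
11^16 ≡ 1158^2 = 1340964 ≡ 294 (mod 1541)
11^32 ≡ 294^2 = 86436 ≡ 140 (mod 1541)
11^64 ≡ 140^2 = 19600 ≡ 1108 (mod 1541)
11^128 ≡ 1108^2 = 1227664 ≡ 1028 (mod 1541)
11^256 ≡ 1028^2 = 1056784 ≡ 1199 (mod 1541)
11^512 ≡ 1199^2 = 1437601 ≡ 1389 (mod 1541)
11^1024 ≡ 1389^2 = 1929321 ≡ 1530 (mod 1541)
1540 = 1024 + 512 + 4 in binary powers of 2.
So 11^1540 ≡ 1530 · 1389 · 772 ≡ 967 (mod 1541).
Since 967 ≠ 1, base 11 is a Fermat witness: 1541 is composite.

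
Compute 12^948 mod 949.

12^1 ≡ 12 (mod 949)
12^2 ≡ 12^2 = 144 ≡ 144 (mod 949)
12^4 ≡ 144^2 = 20736 ≡ 807 (mod 949)
12^8 ≡ 807^2 = 651249 ≡ 235 (mod 949)
12^16 ≡ 235^2 = 55225 ≡ 183 (mod 949)
12^32 ≡ 183^2 = 33489 ≡ 274 (mod 949)
12^64 ≡ 274^2 = 75076 ≡ 105 (mod 949)
12^128 ≡ 105^2 = 11025 ≡ 586 (mod 949)
12^256 ≡ 586^2 = 343396 ≡ 807 (mod 949)
12^512 ≡ 807^2 = 651249 ≡ 235 (mod 949)
948 = 512 + 256 + 128 + 32 + 16 + 4 in binary powers of 2.
So 12^948 ≡ 235 · 807 · 586 · 274 · 183 · 807 ≡ 794 (mod 949).
Since 794 ≠ 1, base 12 is a Fermat witness: 949 is composite.

794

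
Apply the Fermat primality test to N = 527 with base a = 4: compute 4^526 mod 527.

4^1 ≡ 4 (mod 527)
4^2 ≡ 4^2 = 16 ≡ 16 (mod 527)
4^4 ≡ 16^2 = 256 ≡ 256 (mod 527)
4^8 ≡ 256^2 = 65536 ≡ 188 (mod 527)
4^16 ≡ 188^2 = 35344 ≡ 35 (mod 527)
4^32 ≡ 35^2 = 1225 ≡ 171 (mod 527)
4^64 ≡ 171^2 = 29241 ≡ 256 (mod 527)
4^128 ≡ 256^2 = 65536 ≡ 188 (mod 527)
4^256 ≡ 188^2 = 35344 ≡ 35 (mod 527)
4^512 ≡ 35^2 = 1225 ≡ 171 (mod 527)
526 = 512 + 8 + 4 + 2 in binary powers of 2.
So 4^526 ≡ 171 · 188 · 256 · 16 ≡ 407 (mod 527).
Since 407 ≠ 1, base 4 is a Fermat witness: 527 is composite.

407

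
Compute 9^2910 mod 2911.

9^1 ≡ 9 (mod 2911)
9^2 ≡ 9^2 = 81 ≡ 81 (mod 2911)
9^4 ≡ 81^2 = 6561 ≡ 739 (mod 2911)
9^8 ≡ 739^2 = 546121 ≡ 1764 (mod 2911)
9^16 ≡ 1764^2 = 3111696 ≡ 2748 (mod 2911)
9^32 ≡ 2748^2 = 7551504 ≡ 370 (mod 2911)
9^64 ≡ 370^2 = 136900 ≡ 83 (mod 2911)
9^128 ≡ 83^2 = 6889 ≡ 1067 (mod 2911)
9^256 ≡ 1067^2 = 1138489 ≡ 288 (mod 2911)
9^512 ≡ 288^2 = 82944 ≡ 1436 (mod 2911)
9^1024 ≡ 1436^2 = 2062096 ≡ 1108 (mod 2911)
9^2048 ≡ 1108^2 = 1227664 ≡ 2133 (mod 2911)
2910 = 2048 + 512 + 256 + 64 + 16 + 8 + 4 + 2 in binary powers of 2.
So 9^2910 ≡ 2133 · 1436 · 288 · 83 · 2748 · 1764 · 739 · 81 ≡ 2746 (mod 2911).
Since 2746 ≠ 1, base 9 is a Fermat witness: 2911 is composite.

2746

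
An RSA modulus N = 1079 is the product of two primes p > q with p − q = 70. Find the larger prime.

83

Since p = q + 70, we have 1079 = q(q + 70), so q² + 70q − 1079 = 0.
Discriminant: 70² + 4·1079 = 4900 + 4316 = 9216; √9216 = 96.
q = (−70 + 96)/2 = 13, and p = q + 70 = 83.
Check: 13 · 83 = 1079.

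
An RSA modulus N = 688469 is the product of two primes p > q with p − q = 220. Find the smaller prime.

727

Since p = q + 220, we have 688469 = q(q + 220), so q² + 220q − 688469 = 0.
Discriminant: 220² + 4·688469 = 48400 + 2753876 = 2802276; √2802276 = 1674.
q = (−220 + 1674)/2 = 727, and p = q + 220 = 947.
Check: 727 · 947 = 688469.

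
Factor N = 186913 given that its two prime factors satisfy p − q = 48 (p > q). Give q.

409

Since p = q + 48, we have 186913 = q(q + 48), so q² + 48q − 186913 = 0.
Discriminant: 48² + 4·186913 = 2304 + 747652 = 749956; √749956 = 866.
q = (−48 + 866)/2 = 409, and p = q + 48 = 457.
Check: 409 · 457 = 186913.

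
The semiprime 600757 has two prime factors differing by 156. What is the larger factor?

857

Since p = q + 156, we have 600757 = q(q + 156), so q² + 156q − 600757 = 0.
Discriminant: 156² + 4·600757 = 24336 + 2403028 = 2427364; √2427364 = 1558.
q = (−156 + 1558)/2 = 701, and p = q + 156 = 857.
Check: 701 · 857 = 600757.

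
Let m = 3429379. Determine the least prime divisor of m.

3429379 is odd.
Digit sum 37, not divisible by 3.
Ends in 9: not divisible by 5.
7: 3429379 = 7·489911 + 2
11: 3429379 = 11·311761 + 8
13: 3429379 = 13·263798 + 5
17: 3429379 = 17·201728 + 3
19: 3429379 = 19·180493 + 12
23: 3429379 = 23·149103 + 10
29: 3429379 = 29·118254 + 13
31: 3429379 = 31·110625 + 4
37: 3429379 = 37·92685 + 34
41: 3429379 = 41·83643 + 16
43: 3429379 = 43·79753

43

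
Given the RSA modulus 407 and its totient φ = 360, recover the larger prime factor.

φ(n) = (p−1)(q−1) = n − (p+q) + 1, so p + q = 407 − 360 + 1 = 48.
p and q are the roots of t² − 48t + 407 = 0.
Discriminant: 48² − 4·407 = 2304 − 1628 = 676; √676 = 26.
q = (48 − 26)/2 = 11, p = (48 + 26)/2 = 37.
Check: 11 · 37 = 407.

37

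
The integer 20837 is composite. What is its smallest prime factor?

67

20837 is odd.
Digit sum 20, not divisible by 3.
Ends in 7: not divisible by 5.
7: 20837 = 7·2976 + 5
11: 20837 = 11·1894 + 3
13: 20837 = 13·1602 + 11
17: 20837 = 17·1225 + 12
19: 20837 = 19·1096 + 13
23: 20837 = 23·905 + 22
29: 20837 = 29·718 + 15
31: 20837 = 31·672 + 5
37: 20837 = 37·563 + 6
41: 20837 = 41·508 + 9
43: 20837 = 43·484 + 25
47: 20837 = 47·443 + 16
53: 20837 = 53·393 + 8
59: 20837 = 59·353 + 10
61: 20837 = 61·341 + 36
67: 20837 = 67·311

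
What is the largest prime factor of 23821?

83

23821 = 7 · 3403
3403 = 41 · 83
83 is prime.
So 23821 = 7 · 41 · 83; the largest prime factor is 83.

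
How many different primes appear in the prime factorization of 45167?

2

45167 = 31^2 · 47
45167 = 31^2 · 47, which has 2 distinct prime factors.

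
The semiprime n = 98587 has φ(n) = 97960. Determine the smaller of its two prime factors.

φ(n) = (p−1)(q−1) = n − (p+q) + 1, so p + q = 98587 − 97960 + 1 = 628.
p and q are the roots of t² − 628t + 98587 = 0.
Discriminant: 628² − 4·98587 = 394384 − 394348 = 36; √36 = 6.
q = (628 − 6)/2 = 311, p = (628 + 6)/2 = 317.
Check: 311 · 317 = 98587.

311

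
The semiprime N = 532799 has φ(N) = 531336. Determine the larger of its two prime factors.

787

φ(n) = (p−1)(q−1) = n − (p+q) + 1, so p + q = 532799 − 531336 + 1 = 1464.
p and q are the roots of t² − 1464t + 532799 = 0.
Discriminant: 1464² − 4·532799 = 2143296 − 2131196 = 12100; √12100 = 110.
q = (1464 − 110)/2 = 677, p = (1464 + 110)/2 = 787.
Check: 677 · 787 = 532799.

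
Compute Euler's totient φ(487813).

468096

Factor: 487813 = 47 · 97 · 107.
φ(487813) = (47−1) · (97−1) · (107−1) = 46 · 96 · 106 = 468096.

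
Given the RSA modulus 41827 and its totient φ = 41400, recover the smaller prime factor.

151

φ(n) = (p−1)(q−1) = n − (p+q) + 1, so p + q = 41827 − 41400 + 1 = 428.
p and q are the roots of t² − 428t + 41827 = 0.
Discriminant: 428² − 4·41827 = 183184 − 167308 = 15876; √15876 = 126.
q = (428 − 126)/2 = 151, p = (428 + 126)/2 = 277.
Check: 151 · 277 = 41827.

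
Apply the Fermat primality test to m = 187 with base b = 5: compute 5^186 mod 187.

60

5^1 ≡ 5 (mod 187)
5^2 ≡ 5^2 = 25 ≡ 25 (mod 187)
5^4 ≡ 25^2 = 625 ≡ 64 (mod 187)
5^8 ≡ 64^2 = 4096 ≡ 169 (mod 187)
5^16 ≡ 169^2 = 28561 ≡ 137 (mod 187)
5^32 ≡ 137^2 = 18769 ≡ 69 (mod 187)
5^64 ≡ 69^2 = 4761 ≡ 86 (mod 187)
5^128 ≡ 86^2 = 7396 ≡ 103 (mod 187)
186 = 128 + 32 + 16 + 8 + 2 in binary powers of 2.
So 5^186 ≡ 103 · 69 · 137 · 169 · 25 ≡ 60 (mod 187).
Since 60 ≠ 1, base 5 is a Fermat witness: 187 is composite.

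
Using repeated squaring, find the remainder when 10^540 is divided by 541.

1

10^1 ≡ 10 (mod 541)
10^2 ≡ 10^2 = 100 ≡ 100 (mod 541)
10^4 ≡ 100^2 = 10000 ≡ 262 (mod 541)
10^8 ≡ 262^2 = 68644 ≡ 478 (mod 541)
10^16 ≡ 478^2 = 228484 ≡ 182 (mod 541)
10^32 ≡ 182^2 = 33124 ≡ 123 (mod 541)
10^64 ≡ 123^2 = 15129 ≡ 522 (mod 541)
10^128 ≡ 522^2 = 272484 ≡ 361 (mod 541)
10^256 ≡ 361^2 = 130321 ≡ 481 (mod 541)
10^512 ≡ 481^2 = 231361 ≡ 354 (mod 541)
540 = 512 + 16 + 8 + 4 in binary powers of 2.
So 10^540 ≡ 354 · 182 · 478 · 262 ≡ 1 (mod 541).
Since the result is 1, base 10 gives no evidence that 541 is composite.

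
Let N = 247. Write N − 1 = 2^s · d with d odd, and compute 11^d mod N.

96

247 − 1 = 246 = 2^1 · 123, so d = 123.
11^1 ≡ 11 (mod 247)
11^2 ≡ 11^2 = 121 ≡ 121 (mod 247)
11^4 ≡ 121^2 = 14641 ≡ 68 (mod 247)
11^8 ≡ 68^2 = 4624 ≡ 178 (mod 247)
11^16 ≡ 178^2 = 31684 ≡ 68 (mod 247)
11^32 ≡ 68^2 = 4624 ≡ 178 (mod 247)
11^64 ≡ 178^2 = 31684 ≡ 68 (mod 247)
123 = 64 + 32 + 16 + 8 + 2 + 1 in binary powers of 2.
So 11^123 ≡ 68 · 178 · 68 · 178 · 121 · 11 ≡ 96 (mod 247).
Squaring chain: 96; never reaches −1, so base 11 is a Miller–Rabin witness that 247 is composite.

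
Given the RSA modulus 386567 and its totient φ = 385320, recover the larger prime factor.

677

φ(n) = (p−1)(q−1) = n − (p+q) + 1, so p + q = 386567 − 385320 + 1 = 1248.
p and q are the roots of t² − 1248t + 386567 = 0.
Discriminant: 1248² − 4·386567 = 1557504 − 1546268 = 11236; √11236 = 106.
q = (1248 − 106)/2 = 571, p = (1248 + 106)/2 = 677.
Check: 571 · 677 = 386567.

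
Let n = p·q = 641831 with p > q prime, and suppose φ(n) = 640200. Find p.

971

φ(n) = (p−1)(q−1) = n − (p+q) + 1, so p + q = 641831 − 640200 + 1 = 1632.
p and q are the roots of t² − 1632t + 641831 = 0.
Discriminant: 1632² − 4·641831 = 2663424 − 2567324 = 96100; √96100 = 310.
q = (1632 − 310)/2 = 661, p = (1632 + 310)/2 = 971.
Check: 661 · 971 = 641831.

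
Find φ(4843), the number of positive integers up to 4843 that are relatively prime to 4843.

4648

Factor: 4843 = 29 · 167.
φ(4843) = (29−1) · (167−1) = 28 · 166 = 4648.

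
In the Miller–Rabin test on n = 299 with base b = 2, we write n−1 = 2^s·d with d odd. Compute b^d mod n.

299 − 1 = 298 = 2^1 · 149, so d = 149.
2^1 ≡ 2 (mod 299)
2^2 ≡ 2^2 = 4 ≡ 4 (mod 299)
2^4 ≡ 4^2 = 16 ≡ 16 (mod 299)
2^8 ≡ 16^2 = 256 ≡ 256 (mod 299)
2^16 ≡ 256^2 = 65536 ≡ 55 (mod 299)
2^32 ≡ 55^2 = 3025 ≡ 35 (mod 299)
2^64 ≡ 35^2 = 1225 ≡ 29 (mod 299)
2^128 ≡ 29^2 = 841 ≡ 243 (mod 299)
149 = 128 + 16 + 4 + 1 in binary powers of 2.
So 2^149 ≡ 243 · 55 · 16 · 2 ≡ 110 (mod 299).
Squaring chain: 110; never reaches −1, so base 2 is a Miller–Rabin witness that 299 is composite.

110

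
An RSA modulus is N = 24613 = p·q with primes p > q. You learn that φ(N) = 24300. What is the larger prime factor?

φ(n) = (p−1)(q−1) = n − (p+q) + 1, so p + q = 24613 − 24300 + 1 = 314.
p and q are the roots of t² − 314t + 24613 = 0.
Discriminant: 314² − 4·24613 = 98596 − 98452 = 144; √144 = 12.
q = (314 − 12)/2 = 151, p = (314 + 12)/2 = 163.
Check: 151 · 163 = 24613.

163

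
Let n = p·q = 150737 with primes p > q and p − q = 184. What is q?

307

Since p = q + 184, we have 150737 = q(q + 184), so q² + 184q − 150737 = 0.
Discriminant: 184² + 4·150737 = 33856 + 602948 = 636804; √636804 = 798.
q = (−184 + 798)/2 = 307, and p = q + 184 = 491.
Check: 307 · 491 = 150737.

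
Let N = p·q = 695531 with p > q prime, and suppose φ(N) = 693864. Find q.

φ(n) = (p−1)(q−1) = n − (p+q) + 1, so p + q = 695531 − 693864 + 1 = 1668.
p and q are the roots of t² − 1668t + 695531 = 0.
Discriminant: 1668² − 4·695531 = 2782224 − 2782124 = 100; √100 = 10.
q = (1668 − 10)/2 = 829, p = (1668 + 10)/2 = 839.
Check: 829 · 839 = 695531.

829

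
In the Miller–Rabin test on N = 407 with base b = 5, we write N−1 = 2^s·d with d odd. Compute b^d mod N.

279

407 − 1 = 406 = 2^1 · 203, so d = 203.
5^1 ≡ 5 (mod 407)
5^2 ≡ 5^2 = 25 ≡ 25 (mod 407)
5^4 ≡ 25^2 = 625 ≡ 218 (mod 407)
5^8 ≡ 218^2 = 47524 ≡ 312 (mod 407)
5^16 ≡ 312^2 = 97344 ≡ 71 (mod 407)
5^32 ≡ 71^2 = 5041 ≡ 157 (mod 407)
5^64 ≡ 157^2 = 24649 ≡ 229 (mod 407)
5^128 ≡ 229^2 = 52441 ≡ 345 (mod 407)
203 = 128 + 64 + 8 + 2 + 1 in binary powers of 2.
So 5^203 ≡ 345 · 229 · 312 · 25 · 5 ≡ 279 (mod 407).
Squaring chain: 279; never reaches −1, so base 5 is a Miller–Rabin witness that 407 is composite.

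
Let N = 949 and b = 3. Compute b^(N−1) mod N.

1

3^1 ≡ 3 (mod 949)
3^2 ≡ 3^2 = 9 ≡ 9 (mod 949)
3^4 ≡ 9^2 = 81 ≡ 81 (mod 949)
3^8 ≡ 81^2 = 6561 ≡ 867 (mod 949)
3^16 ≡ 867^2 = 751689 ≡ 81 (mod 949)
3^32 ≡ 81^2 = 6561 ≡ 867 (mod 949)
3^64 ≡ 867^2 = 751689 ≡ 81 (mod 949)
3^128 ≡ 81^2 = 6561 ≡ 867 (mod 949)
3^256 ≡ 867^2 = 751689 ≡ 81 (mod 949)
3^512 ≡ 81^2 = 6561 ≡ 867 (mod 949)
948 = 512 + 256 + 128 + 32 + 16 + 4 in binary powers of 2.
So 3^948 ≡ 867 · 81 · 867 · 867 · 81 · 81 ≡ 1 (mod 949).
Since the result is 1, base 3 gives no evidence that 949 is composite.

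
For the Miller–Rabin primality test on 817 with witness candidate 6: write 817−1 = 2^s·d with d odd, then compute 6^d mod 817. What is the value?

87

817 − 1 = 816 = 2^4 · 51, so d = 51.
6^1 ≡ 6 (mod 817)
6^2 ≡ 6^2 = 36 ≡ 36 (mod 817)
6^4 ≡ 36^2 = 1296 ≡ 479 (mod 817)
6^8 ≡ 479^2 = 229441 ≡ 681 (mod 817)
6^16 ≡ 681^2 = 463761 ≡ 522 (mod 817)
6^32 ≡ 522^2 = 272484 ≡ 423 (mod 817)
51 = 32 + 16 + 2 + 1 in binary powers of 2.
So 6^51 ≡ 423 · 522 · 36 · 6 ≡ 87 (mod 817).
Squaring chain: 87 → 216 → 87 → 216; never reaches −1, so base 6 is a Miller–Rabin witness that 817 is composite.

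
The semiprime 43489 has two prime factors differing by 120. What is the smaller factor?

157

Since p = q + 120, we have 43489 = q(q + 120), so q² + 120q − 43489 = 0.
Discriminant: 120² + 4·43489 = 14400 + 173956 = 188356; √188356 = 434.
q = (−120 + 434)/2 = 157, and p = q + 120 = 277.
Check: 157 · 277 = 43489.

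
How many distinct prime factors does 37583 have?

3

37583 = 7^2 · 767
767 = 13 · 59
37583 = 7^2 · 13 · 59, which has 3 distinct prime factors.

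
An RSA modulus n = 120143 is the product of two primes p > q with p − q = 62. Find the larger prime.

379

Since p = q + 62, we have 120143 = q(q + 62), so q² + 62q − 120143 = 0.
Discriminant: 62² + 4·120143 = 3844 + 480572 = 484416; √484416 = 696.
q = (−62 + 696)/2 = 317, and p = q + 62 = 379.
Check: 317 · 379 = 120143.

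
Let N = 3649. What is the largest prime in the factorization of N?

3649 = 41 · 89
89 is prime.
So 3649 = 41 · 89; the largest prime factor is 89.

89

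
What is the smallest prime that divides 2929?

29

2929 is odd.
Digit sum 22, not divisible by 3.
Ends in 9: not divisible by 5.
7: 2929 = 7·418 + 3
11: 2929 = 11·266 + 3
13: 2929 = 13·225 + 4
17: 2929 = 17·172 + 5
19: 2929 = 19·154 + 3
23: 2929 = 23·127 + 8
29: 2929 = 29·101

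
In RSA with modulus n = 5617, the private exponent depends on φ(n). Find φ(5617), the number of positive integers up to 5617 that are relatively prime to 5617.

5440

Factor: 5617 = 41 · 137.
φ(5617) = (41−1) · (137−1) = 40 · 136 = 5440.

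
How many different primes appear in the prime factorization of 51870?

6

51870 = 2 · 25935
25935 = 3 · 8645
8645 = 5 · 1729
1729 = 7 · 247
247 = 13 · 19
51870 = 2 · 3 · 5 · 7 · 13 · 19, which has 6 distinct prime factors.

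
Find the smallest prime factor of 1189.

1189 is odd.
Digit sum 19, not divisible by 3.
Ends in 9: not divisible by 5.
7: 1189 = 7·169 + 6
11: 1189 = 11·108 + 1
13: 1189 = 13·91 + 6
17: 1189 = 17·69 + 16
19: 1189 = 19·62 + 11
23: 1189 = 23·51 + 16
29: 1189 = 29·41

29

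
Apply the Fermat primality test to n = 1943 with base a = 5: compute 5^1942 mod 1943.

1354

5^1 ≡ 5 (mod 1943)
5^2 ≡ 5^2 = 25 ≡ 25 (mod 1943)
5^4 ≡ 25^2 = 625 ≡ 625 (mod 1943)
5^8 ≡ 625^2 = 390625 ≡ 82 (mod 1943)
5^16 ≡ 82^2 = 6724 ≡ 895 (mod 1943)
5^32 ≡ 895^2 = 801025 ≡ 509 (mod 1943)
5^64 ≡ 509^2 = 259081 ≡ 662 (mod 1943)
5^128 ≡ 662^2 = 438244 ≡ 1069 (mod 1943)
5^256 ≡ 1069^2 = 1142761 ≡ 277 (mod 1943)
5^512 ≡ 277^2 = 76729 ≡ 952 (mod 1943)
5^1024 ≡ 952^2 = 906304 ≡ 866 (mod 1943)
1942 = 1024 + 512 + 256 + 128 + 16 + 4 + 2 in binary powers of 2.
So 5^1942 ≡ 866 · 952 · 277 · 1069 · 895 · 625 · 25 ≡ 1354 (mod 1943).
Since 1354 ≠ 1, base 5 is a Fermat witness: 1943 is composite.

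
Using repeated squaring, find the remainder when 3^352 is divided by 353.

3^1 ≡ 3 (mod 353)
3^2 ≡ 3^2 = 9 ≡ 9 (mod 353)
3^4 ≡ 9^2 = 81 ≡ 81 (mod 353)
3^8 ≡ 81^2 = 6561 ≡ 207 (mod 353)
3^16 ≡ 207^2 = 42849 ≡ 136 (mod 353)
3^32 ≡ 136^2 = 18496 ≡ 140 (mod 353)
3^64 ≡ 140^2 = 19600 ≡ 185 (mod 353)
3^128 ≡ 185^2 = 34225 ≡ 337 (mod 353)
3^256 ≡ 337^2 = 113569 ≡ 256 (mod 353)
352 = 256 + 64 + 32 in binary powers of 2.
So 3^352 ≡ 256 · 185 · 140 ≡ 1 (mod 353).
Since the result is 1, base 3 gives no evidence that 353 is composite.

1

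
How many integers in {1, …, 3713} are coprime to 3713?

3588

Factor: 3713 = 47 · 79.
φ(3713) = (47−1) · (79−1) = 46 · 78 = 3588.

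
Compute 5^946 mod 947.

1

5^1 ≡ 5 (mod 947)
5^2 ≡ 5^2 = 25 ≡ 25 (mod 947)
5^4 ≡ 25^2 = 625 ≡ 625 (mod 947)
5^8 ≡ 625^2 = 390625 ≡ 461 (mod 947)
5^16 ≡ 461^2 = 212521 ≡ 393 (mod 947)
5^32 ≡ 393^2 = 154449 ≡ 88 (mod 947)
5^64 ≡ 88^2 = 7744 ≡ 168 (mod 947)
5^128 ≡ 168^2 = 28224 ≡ 761 (mod 947)
5^256 ≡ 761^2 = 579121 ≡ 504 (mod 947)
5^512 ≡ 504^2 = 254016 ≡ 220 (mod 947)
946 = 512 + 256 + 128 + 32 + 16 + 2 in binary powers of 2.
So 5^946 ≡ 220 · 504 · 761 · 88 · 393 · 25 ≡ 1 (mod 947).
Since the result is 1, base 5 gives no evidence that 947 is composite.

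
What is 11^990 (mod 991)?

1

11^1 ≡ 11 (mod 991)
11^2 ≡ 11^2 = 121 ≡ 121 (mod 991)
11^4 ≡ 121^2 = 14641 ≡ 767 (mod 991)
11^8 ≡ 767^2 = 588289 ≡ 626 (mod 991)
11^16 ≡ 626^2 = 391876 ≡ 431 (mod 991)
11^32 ≡ 431^2 = 185761 ≡ 444 (mod 991)
11^64 ≡ 444^2 = 197136 ≡ 918 (mod 991)
11^128 ≡ 918^2 = 842724 ≡ 374 (mod 991)
11^256 ≡ 374^2 = 139876 ≡ 145 (mod 991)
11^512 ≡ 145^2 = 21025 ≡ 214 (mod 991)
990 = 512 + 256 + 128 + 64 + 16 + 8 + 4 + 2 in binary powers of 2.
So 11^990 ≡ 214 · 145 · 374 · 918 · 431 · 626 · 767 · 121 ≡ 1 (mod 991).
Since the result is 1, base 11 gives no evidence that 991 is composite.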